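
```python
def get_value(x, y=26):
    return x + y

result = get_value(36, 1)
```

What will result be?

Step 1: get_value(36, 1) overrides default y with 1.
Step 2: Returns 36 + 1 = 37.
Step 3: result = 37

The answer is 37.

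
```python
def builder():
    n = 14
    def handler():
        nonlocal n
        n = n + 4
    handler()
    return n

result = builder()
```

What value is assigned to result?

Step 1: builder() sets n = 14.
Step 2: handler() uses nonlocal to modify n in builder's scope: n = 14 + 4 = 18.
Step 3: builder() returns the modified n = 18

The answer is 18.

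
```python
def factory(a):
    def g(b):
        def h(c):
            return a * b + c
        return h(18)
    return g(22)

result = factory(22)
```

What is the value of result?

Step 1: a = 22, b = 22, c = 18.
Step 2: h() computes a * b + c = 22 * 22 + 18 = 502.
Step 3: result = 502

The answer is 502.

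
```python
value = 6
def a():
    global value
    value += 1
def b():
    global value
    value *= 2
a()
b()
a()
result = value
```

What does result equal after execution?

Step 1: value = 6.
Step 2: a(): value = 6 + 1 = 7.
Step 3: b(): value = 7 * 2 = 14.
Step 4: a(): value = 14 + 1 = 15

The answer is 15.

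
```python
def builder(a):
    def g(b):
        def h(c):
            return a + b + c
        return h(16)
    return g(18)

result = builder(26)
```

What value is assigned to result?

Step 1: a = 26, b = 18, c = 16 across three nested scopes.
Step 2: h() accesses all three via LEGB rule.
Step 3: result = 26 + 18 + 16 = 60

The answer is 60.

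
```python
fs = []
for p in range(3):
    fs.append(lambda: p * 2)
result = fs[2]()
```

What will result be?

Step 1: All lambdas reference the same variable p (late binding).
Step 2: After the loop, p = 2. Every lambda returns p * 2.
Step 3: fs[2]() = 2 * 2 = 4

The answer is 4.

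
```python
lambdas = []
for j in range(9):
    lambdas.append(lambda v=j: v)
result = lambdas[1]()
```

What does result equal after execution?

Step 1: Default argument v=j captures j's value at each iteration.
Step 2: lambdas[1] captured v = 1 when j was 1.
Step 3: result = 1

The answer is 1.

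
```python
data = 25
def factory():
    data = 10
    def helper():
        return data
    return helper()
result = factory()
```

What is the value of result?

Step 1: data = 25 globally, but factory() defines data = 10 locally.
Step 2: helper() looks up data. Not in local scope, so checks enclosing scope (factory) and finds data = 10.
Step 3: result = 10

The answer is 10.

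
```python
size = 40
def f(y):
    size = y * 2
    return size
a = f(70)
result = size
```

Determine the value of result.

Step 1: Global size = 40.
Step 2: f(70) creates local size = 70 * 2 = 140.
Step 3: Global size unchanged because no global keyword. result = 40

The answer is 40.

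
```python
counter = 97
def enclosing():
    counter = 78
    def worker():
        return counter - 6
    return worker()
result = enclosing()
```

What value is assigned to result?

Step 1: enclosing() shadows global counter with counter = 78.
Step 2: worker() finds counter = 78 in enclosing scope, computes 78 - 6 = 72.
Step 3: result = 72

The answer is 72.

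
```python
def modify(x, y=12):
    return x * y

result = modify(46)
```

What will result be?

Step 1: modify(46) uses default y = 12.
Step 2: Returns 46 * 12 = 552.
Step 3: result = 552

The answer is 552.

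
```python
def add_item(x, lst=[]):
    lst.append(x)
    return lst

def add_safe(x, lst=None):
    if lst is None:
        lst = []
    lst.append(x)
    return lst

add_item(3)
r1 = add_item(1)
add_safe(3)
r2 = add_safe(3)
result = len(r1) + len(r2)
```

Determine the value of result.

Step 1: add_item shares mutable default: after 2 calls, lst = [3, 1], len = 2.
Step 2: add_safe creates fresh list each time: r2 = [3], len = 1.
Step 3: result = 2 + 1 = 3

The answer is 3.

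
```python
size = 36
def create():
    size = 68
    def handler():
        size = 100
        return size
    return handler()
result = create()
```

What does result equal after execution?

Step 1: Three scopes define size: global (36), create (68), handler (100).
Step 2: handler() has its own local size = 100, which shadows both enclosing and global.
Step 3: result = 100 (local wins in LEGB)

The answer is 100.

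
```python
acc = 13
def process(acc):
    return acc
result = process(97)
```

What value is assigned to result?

Step 1: Global acc = 13.
Step 2: process(97) takes parameter acc = 97, which shadows the global.
Step 3: result = 97

The answer is 97.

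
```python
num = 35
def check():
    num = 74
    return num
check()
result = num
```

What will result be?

Step 1: Global num = 35.
Step 2: check() creates local num = 74 (shadow, not modification).
Step 3: After check() returns, global num is unchanged. result = 35

The answer is 35.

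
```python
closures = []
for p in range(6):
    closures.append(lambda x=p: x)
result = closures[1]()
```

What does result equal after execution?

Step 1: Default argument x=p captures p's value at each iteration.
Step 2: closures[1] captured x = 1 when p was 1.
Step 3: result = 1

The answer is 1.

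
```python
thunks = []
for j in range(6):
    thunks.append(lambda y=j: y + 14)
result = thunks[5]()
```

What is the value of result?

Step 1: Default argument y=j captures j's value at definition time.
Step 2: thunks[5] was defined when j = 5, so y defaults to 5.
Step 3: result = 5 + 14 = 19 (default arg fixes the late binding issue)

The answer is 19.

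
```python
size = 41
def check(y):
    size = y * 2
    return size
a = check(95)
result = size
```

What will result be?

Step 1: Global size = 41.
Step 2: check(95) creates local size = 95 * 2 = 190.
Step 3: Global size unchanged because no global keyword. result = 41

The answer is 41.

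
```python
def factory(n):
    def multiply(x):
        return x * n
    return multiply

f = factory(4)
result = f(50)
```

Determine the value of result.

Step 1: factory(4) returns multiply closure with n = 4.
Step 2: f(50) computes 50 * 4 = 200.
Step 3: result = 200

The answer is 200.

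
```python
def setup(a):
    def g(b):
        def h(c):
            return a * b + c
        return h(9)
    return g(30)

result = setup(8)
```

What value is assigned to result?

Step 1: a = 8, b = 30, c = 9.
Step 2: h() computes a * b + c = 8 * 30 + 9 = 249.
Step 3: result = 249

The answer is 249.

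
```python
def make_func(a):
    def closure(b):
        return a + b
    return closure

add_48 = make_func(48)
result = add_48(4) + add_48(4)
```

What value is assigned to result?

Step 1: add_48 captures a = 48.
Step 2: add_48(4) = 48 + 4 = 52, called twice.
Step 3: result = 52 + 52 = 104

The answer is 104.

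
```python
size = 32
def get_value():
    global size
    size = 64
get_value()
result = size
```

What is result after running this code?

Step 1: size = 32 globally.
Step 2: get_value() declares global size and sets it to 64.
Step 3: After get_value(), global size = 64. result = 64

The answer is 64.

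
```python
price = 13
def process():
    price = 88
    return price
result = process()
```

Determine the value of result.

Step 1: Global price = 13.
Step 2: process() creates local price = 88, shadowing the global.
Step 3: Returns local price = 88. result = 88

The answer is 88.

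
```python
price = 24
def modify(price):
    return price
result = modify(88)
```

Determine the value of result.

Step 1: Global price = 24.
Step 2: modify(88) takes parameter price = 88, which shadows the global.
Step 3: result = 88

The answer is 88.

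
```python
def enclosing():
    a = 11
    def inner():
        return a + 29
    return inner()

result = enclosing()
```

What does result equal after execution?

Step 1: enclosing() defines a = 11.
Step 2: inner() reads a = 11 from enclosing scope, returns 11 + 29 = 40.
Step 3: result = 40

The answer is 40.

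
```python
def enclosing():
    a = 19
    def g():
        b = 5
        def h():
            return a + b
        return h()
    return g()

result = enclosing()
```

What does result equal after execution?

Step 1: enclosing() defines a = 19. g() defines b = 5.
Step 2: h() accesses both from enclosing scopes: a = 19, b = 5.
Step 3: result = 19 + 5 = 24

The answer is 24.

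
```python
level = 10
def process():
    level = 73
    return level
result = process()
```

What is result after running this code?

Step 1: Global level = 10.
Step 2: process() creates local level = 73, shadowing the global.
Step 3: Returns local level = 73. result = 73

The answer is 73.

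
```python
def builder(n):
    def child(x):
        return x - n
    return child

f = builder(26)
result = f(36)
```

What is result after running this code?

Step 1: builder(26) creates a closure capturing n = 26.
Step 2: f(36) computes 36 - 26 = 10.
Step 3: result = 10

The answer is 10.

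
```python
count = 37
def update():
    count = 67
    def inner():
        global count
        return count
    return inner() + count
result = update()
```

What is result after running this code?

Step 1: Global count = 37. update() shadows with local count = 67.
Step 2: inner() uses global keyword, so inner() returns global count = 37.
Step 3: update() returns 37 + 67 = 104

The answer is 104.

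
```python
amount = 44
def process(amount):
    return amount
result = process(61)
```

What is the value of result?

Step 1: Global amount = 44.
Step 2: process(61) takes parameter amount = 61, which shadows the global.
Step 3: result = 61

The answer is 61.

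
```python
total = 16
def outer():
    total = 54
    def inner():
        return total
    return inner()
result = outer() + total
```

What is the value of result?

Step 1: Global total = 16. outer() shadows with total = 54.
Step 2: inner() returns enclosing total = 54. outer() = 54.
Step 3: result = 54 + global total (16) = 70

The answer is 70.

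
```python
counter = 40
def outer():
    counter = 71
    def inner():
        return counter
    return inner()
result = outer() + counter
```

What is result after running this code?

Step 1: Global counter = 40. outer() shadows with counter = 71.
Step 2: inner() returns enclosing counter = 71. outer() = 71.
Step 3: result = 71 + global counter (40) = 111

The answer is 111.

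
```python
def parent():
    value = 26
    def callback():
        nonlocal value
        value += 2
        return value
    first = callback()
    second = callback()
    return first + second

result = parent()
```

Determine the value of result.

Step 1: value starts at 26.
Step 2: First call: value = 26 + 2 = 28, returns 28.
Step 3: Second call: value = 28 + 2 = 30, returns 30.
Step 4: result = 28 + 30 = 58

The answer is 58.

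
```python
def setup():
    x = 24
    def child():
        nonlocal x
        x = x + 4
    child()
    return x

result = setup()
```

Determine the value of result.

Step 1: setup() sets x = 24.
Step 2: child() uses nonlocal to modify x in setup's scope: x = 24 + 4 = 28.
Step 3: setup() returns the modified x = 28

The answer is 28.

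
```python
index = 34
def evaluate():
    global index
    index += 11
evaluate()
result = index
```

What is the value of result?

Step 1: index = 34 globally.
Step 2: evaluate() modifies global index: index += 11 = 45.
Step 3: result = 45

The answer is 45.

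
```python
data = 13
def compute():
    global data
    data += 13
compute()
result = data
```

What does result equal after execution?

Step 1: data = 13 globally.
Step 2: compute() modifies global data: data += 13 = 26.
Step 3: result = 26

The answer is 26.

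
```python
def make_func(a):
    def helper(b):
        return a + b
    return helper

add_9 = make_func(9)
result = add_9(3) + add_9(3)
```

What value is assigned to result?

Step 1: add_9 captures a = 9.
Step 2: add_9(3) = 9 + 3 = 12, called twice.
Step 3: result = 12 + 12 = 24

The answer is 24.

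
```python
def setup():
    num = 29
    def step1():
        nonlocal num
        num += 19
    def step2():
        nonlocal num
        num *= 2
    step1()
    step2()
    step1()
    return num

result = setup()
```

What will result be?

Step 1: num = 29.
Step 2: step1(): num = 29 + 19 = 48.
Step 3: step2(): num = 48 * 2 = 96.
Step 4: step1(): num = 96 + 19 = 115. result = 115

The answer is 115.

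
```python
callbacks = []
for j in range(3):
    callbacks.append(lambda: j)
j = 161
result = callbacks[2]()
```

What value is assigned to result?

Step 1: Lambdas capture the variable j by reference, not by value.
Step 2: After the loop, j is reassigned to 161.
Step 3: callbacks[2]() looks up the current j = 161. result = 161

The answer is 161.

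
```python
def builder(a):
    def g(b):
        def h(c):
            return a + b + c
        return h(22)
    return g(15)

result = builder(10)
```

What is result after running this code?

Step 1: a = 10, b = 15, c = 22 across three nested scopes.
Step 2: h() accesses all three via LEGB rule.
Step 3: result = 10 + 15 + 22 = 47

The answer is 47.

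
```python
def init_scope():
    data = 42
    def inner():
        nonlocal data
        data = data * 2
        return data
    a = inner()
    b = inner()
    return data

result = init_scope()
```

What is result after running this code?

Step 1: data starts at 42.
Step 2: First inner(): data = 42 * 2 = 84.
Step 3: Second inner(): data = 84 * 2 = 168.
Step 4: result = 168

The answer is 168.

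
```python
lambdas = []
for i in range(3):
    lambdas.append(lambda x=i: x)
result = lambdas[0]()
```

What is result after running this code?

Step 1: Default argument x=i captures i's value at each iteration.
Step 2: lambdas[0] captured x = 0 when i was 0.
Step 3: result = 0

The answer is 0.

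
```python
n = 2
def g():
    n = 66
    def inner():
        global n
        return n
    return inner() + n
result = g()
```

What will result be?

Step 1: Global n = 2. g() shadows with local n = 66.
Step 2: inner() uses global keyword, so inner() returns global n = 2.
Step 3: g() returns 2 + 66 = 68

The answer is 68.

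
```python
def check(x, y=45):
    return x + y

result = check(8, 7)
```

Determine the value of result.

Step 1: check(8, 7) overrides default y with 7.
Step 2: Returns 8 + 7 = 15.
Step 3: result = 15

The answer is 15.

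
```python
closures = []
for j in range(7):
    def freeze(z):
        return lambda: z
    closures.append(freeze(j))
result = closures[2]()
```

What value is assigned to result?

Step 1: freeze(j) creates a new scope capturing z = j at call time.
Step 2: closures[2] = freeze(2), so its lambda captures z = 2.
Step 3: result = 2 (closure factory fixes late binding)

The answer is 2.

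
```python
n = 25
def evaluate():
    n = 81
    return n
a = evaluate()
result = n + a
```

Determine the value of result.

Step 1: Global n = 25. evaluate() returns local n = 81.
Step 2: a = 81. Global n still = 25.
Step 3: result = 25 + 81 = 106

The answer is 106.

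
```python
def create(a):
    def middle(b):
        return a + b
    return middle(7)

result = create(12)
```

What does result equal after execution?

Step 1: create(12) passes a = 12.
Step 2: middle(7) has b = 7, reads a = 12 from enclosing.
Step 3: result = 12 + 7 = 19

The answer is 19.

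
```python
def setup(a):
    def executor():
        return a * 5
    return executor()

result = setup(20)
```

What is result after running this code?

Step 1: setup(20) binds parameter a = 20.
Step 2: executor() accesses a = 20 from enclosing scope.
Step 3: result = 20 * 5 = 100

The answer is 100.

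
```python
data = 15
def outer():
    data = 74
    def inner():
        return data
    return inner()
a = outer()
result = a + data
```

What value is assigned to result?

Step 1: outer() has local data = 74. inner() reads from enclosing.
Step 2: outer() returns 74. Global data = 15 unchanged.
Step 3: result = 74 + 15 = 89

The answer is 89.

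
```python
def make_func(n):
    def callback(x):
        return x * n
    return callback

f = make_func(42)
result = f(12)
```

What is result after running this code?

Step 1: make_func(42) creates a closure capturing n = 42.
Step 2: f(12) computes 12 * 42 = 504.
Step 3: result = 504

The answer is 504.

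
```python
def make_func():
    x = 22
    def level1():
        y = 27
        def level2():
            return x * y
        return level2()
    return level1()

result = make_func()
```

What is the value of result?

Step 1: x = 22 in make_func. y = 27 in level1.
Step 2: level2() reads x = 22 and y = 27 from enclosing scopes.
Step 3: result = 22 * 27 = 594

The answer is 594.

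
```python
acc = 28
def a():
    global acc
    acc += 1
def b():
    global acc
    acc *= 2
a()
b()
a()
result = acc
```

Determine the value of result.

Step 1: acc = 28.
Step 2: a(): acc = 28 + 1 = 29.
Step 3: b(): acc = 29 * 2 = 58.
Step 4: a(): acc = 58 + 1 = 59

The answer is 59.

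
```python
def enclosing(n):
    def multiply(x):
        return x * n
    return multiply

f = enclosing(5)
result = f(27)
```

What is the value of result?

Step 1: enclosing(5) returns multiply closure with n = 5.
Step 2: f(27) computes 27 * 5 = 135.
Step 3: result = 135

The answer is 135.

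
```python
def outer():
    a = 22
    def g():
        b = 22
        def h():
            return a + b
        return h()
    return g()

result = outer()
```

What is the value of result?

Step 1: outer() defines a = 22. g() defines b = 22.
Step 2: h() accesses both from enclosing scopes: a = 22, b = 22.
Step 3: result = 22 + 22 = 44

The answer is 44.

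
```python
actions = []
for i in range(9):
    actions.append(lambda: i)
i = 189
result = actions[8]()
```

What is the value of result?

Step 1: Lambdas capture the variable i by reference, not by value.
Step 2: After the loop, i is reassigned to 189.
Step 3: actions[8]() looks up the current i = 189. result = 189

The answer is 189.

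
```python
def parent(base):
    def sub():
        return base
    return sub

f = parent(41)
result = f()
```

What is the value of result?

Step 1: parent(41) creates closure capturing base = 41.
Step 2: f() returns the captured base = 41.
Step 3: result = 41

The answer is 41.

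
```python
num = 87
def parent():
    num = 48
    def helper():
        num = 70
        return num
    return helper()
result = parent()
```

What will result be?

Step 1: Three scopes define num: global (87), parent (48), helper (70).
Step 2: helper() has its own local num = 70, which shadows both enclosing and global.
Step 3: result = 70 (local wins in LEGB)

The answer is 70.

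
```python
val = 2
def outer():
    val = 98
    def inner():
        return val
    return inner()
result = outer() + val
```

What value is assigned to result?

Step 1: Global val = 2. outer() shadows with val = 98.
Step 2: inner() returns enclosing val = 98. outer() = 98.
Step 3: result = 98 + global val (2) = 100

The answer is 100.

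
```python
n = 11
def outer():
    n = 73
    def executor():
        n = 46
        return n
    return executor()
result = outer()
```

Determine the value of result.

Step 1: Three scopes define n: global (11), outer (73), executor (46).
Step 2: executor() has its own local n = 46, which shadows both enclosing and global.
Step 3: result = 46 (local wins in LEGB)

The answer is 46.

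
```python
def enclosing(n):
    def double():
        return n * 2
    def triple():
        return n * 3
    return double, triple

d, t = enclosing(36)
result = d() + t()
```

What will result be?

Step 1: Both closures capture the same n = 36.
Step 2: d() = 36 * 2 = 72, t() = 36 * 3 = 108.
Step 3: result = 72 + 108 = 180

The answer is 180.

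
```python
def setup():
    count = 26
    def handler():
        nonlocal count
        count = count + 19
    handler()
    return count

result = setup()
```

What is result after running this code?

Step 1: setup() sets count = 26.
Step 2: handler() uses nonlocal to modify count in setup's scope: count = 26 + 19 = 45.
Step 3: setup() returns the modified count = 45

The answer is 45.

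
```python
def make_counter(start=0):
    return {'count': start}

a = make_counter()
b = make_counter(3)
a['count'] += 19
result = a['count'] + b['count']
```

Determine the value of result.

Step 1: make_counter() returns a new dict each call (immutable default 0).
Step 2: a = {'count': 0}, b = {'count': 3}.
Step 3: a['count'] += 19 = 19. result = 19 + 3 = 22

The answer is 22.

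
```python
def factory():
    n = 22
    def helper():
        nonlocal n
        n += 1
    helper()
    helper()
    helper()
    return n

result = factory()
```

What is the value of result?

Step 1: n starts at 22.
Step 2: helper() is called 3 times, each adding 1.
Step 3: n = 22 + 1 * 3 = 25

The answer is 25.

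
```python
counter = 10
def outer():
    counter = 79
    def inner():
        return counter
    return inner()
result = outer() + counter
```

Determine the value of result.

Step 1: Global counter = 10. outer() shadows with counter = 79.
Step 2: inner() returns enclosing counter = 79. outer() = 79.
Step 3: result = 79 + global counter (10) = 89

The answer is 89.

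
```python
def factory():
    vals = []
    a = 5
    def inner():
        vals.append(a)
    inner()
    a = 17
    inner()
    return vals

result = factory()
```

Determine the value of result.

Step 1: a = 5. inner() appends current a to vals.
Step 2: First inner(): appends 5. Then a = 17.
Step 3: Second inner(): appends 17 (closure sees updated a). result = [5, 17]

The answer is [5, 17].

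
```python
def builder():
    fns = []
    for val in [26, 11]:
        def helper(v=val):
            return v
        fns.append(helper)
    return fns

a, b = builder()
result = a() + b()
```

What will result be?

Step 1: Default argument v=val captures val at each iteration.
Step 2: a() returns 26 (captured at first iteration), b() returns 11 (captured at second).
Step 3: result = 26 + 11 = 37

The answer is 37.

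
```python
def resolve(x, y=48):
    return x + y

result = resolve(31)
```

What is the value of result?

Step 1: resolve(31) uses default y = 48.
Step 2: Returns 31 + 48 = 79.
Step 3: result = 79

The answer is 79.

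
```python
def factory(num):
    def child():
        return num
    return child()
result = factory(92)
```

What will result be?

Step 1: factory(92) binds parameter num = 92.
Step 2: child() looks up num in enclosing scope and finds the parameter num = 92.
Step 3: result = 92

The answer is 92.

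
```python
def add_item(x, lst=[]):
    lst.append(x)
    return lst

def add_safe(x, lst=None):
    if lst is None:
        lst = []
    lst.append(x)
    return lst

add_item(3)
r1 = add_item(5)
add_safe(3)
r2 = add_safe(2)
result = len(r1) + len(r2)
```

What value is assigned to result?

Step 1: add_item shares mutable default: after 2 calls, lst = [3, 5], len = 2.
Step 2: add_safe creates fresh list each time: r2 = [2], len = 1.
Step 3: result = 2 + 1 = 3

The answer is 3.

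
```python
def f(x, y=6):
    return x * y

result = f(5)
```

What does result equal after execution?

Step 1: f(5) uses default y = 6.
Step 2: Returns 5 * 6 = 30.
Step 3: result = 30

The answer is 30.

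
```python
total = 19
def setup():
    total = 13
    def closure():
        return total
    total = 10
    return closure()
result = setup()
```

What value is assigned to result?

Step 1: setup() sets total = 13, then later total = 10.
Step 2: closure() is called after total is reassigned to 10. Closures capture variables by reference, not by value.
Step 3: result = 10

The answer is 10.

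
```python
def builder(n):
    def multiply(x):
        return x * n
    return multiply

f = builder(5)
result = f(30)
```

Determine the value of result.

Step 1: builder(5) returns multiply closure with n = 5.
Step 2: f(30) computes 30 * 5 = 150.
Step 3: result = 150

The answer is 150.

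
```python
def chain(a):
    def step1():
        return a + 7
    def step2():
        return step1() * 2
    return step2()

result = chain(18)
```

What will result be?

Step 1: chain(18) captures a = 18.
Step 2: step2() calls step1() which returns 18 + 7 = 25.
Step 3: step2() returns 25 * 2 = 50

The answer is 50.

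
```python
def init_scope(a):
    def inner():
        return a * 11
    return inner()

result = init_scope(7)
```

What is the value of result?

Step 1: init_scope(7) binds parameter a = 7.
Step 2: inner() accesses a = 7 from enclosing scope.
Step 3: result = 7 * 11 = 77

The answer is 77.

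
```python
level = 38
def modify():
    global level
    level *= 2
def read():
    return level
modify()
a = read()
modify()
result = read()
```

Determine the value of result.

Step 1: level = 38.
Step 2: First modify(): level = 38 * 2 = 76.
Step 3: Second modify(): level = 76 * 2 = 152.
Step 4: read() returns 152

The answer is 152.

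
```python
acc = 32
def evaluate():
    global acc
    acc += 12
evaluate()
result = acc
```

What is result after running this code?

Step 1: acc = 32 globally.
Step 2: evaluate() modifies global acc: acc += 12 = 44.
Step 3: result = 44

The answer is 44.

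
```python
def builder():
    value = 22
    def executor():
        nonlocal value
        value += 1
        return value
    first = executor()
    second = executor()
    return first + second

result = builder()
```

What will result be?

Step 1: value starts at 22.
Step 2: First call: value = 22 + 1 = 23, returns 23.
Step 3: Second call: value = 23 + 1 = 24, returns 24.
Step 4: result = 23 + 24 = 47

The answer is 47.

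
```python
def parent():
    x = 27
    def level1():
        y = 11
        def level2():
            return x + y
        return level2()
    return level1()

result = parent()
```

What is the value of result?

Step 1: x = 27 in parent. y = 11 in level1.
Step 2: level2() reads x = 27 and y = 11 from enclosing scopes.
Step 3: result = 27 + 11 = 38

The answer is 38.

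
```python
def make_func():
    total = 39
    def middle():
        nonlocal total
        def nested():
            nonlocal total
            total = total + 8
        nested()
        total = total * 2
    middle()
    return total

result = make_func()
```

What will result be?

Step 1: total = 39.
Step 2: nested() adds 8: total = 39 + 8 = 47.
Step 3: middle() doubles: total = 47 * 2 = 94.
Step 4: result = 94

The answer is 94.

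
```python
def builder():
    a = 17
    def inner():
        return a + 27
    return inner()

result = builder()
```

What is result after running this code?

Step 1: builder() defines a = 17.
Step 2: inner() reads a = 17 from enclosing scope, returns 17 + 27 = 44.
Step 3: result = 44

The answer is 44.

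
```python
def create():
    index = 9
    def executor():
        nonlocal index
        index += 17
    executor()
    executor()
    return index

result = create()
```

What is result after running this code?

Step 1: index starts at 9.
Step 2: executor() is called 2 times, each adding 17.
Step 3: index = 9 + 17 * 2 = 43

The answer is 43.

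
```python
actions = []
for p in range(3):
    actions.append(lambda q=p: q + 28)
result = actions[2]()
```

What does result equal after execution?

Step 1: Default argument q=p captures p's value at definition time.
Step 2: actions[2] was defined when p = 2, so q defaults to 2.
Step 3: result = 2 + 28 = 30 (default arg fixes the late binding issue)

The answer is 30.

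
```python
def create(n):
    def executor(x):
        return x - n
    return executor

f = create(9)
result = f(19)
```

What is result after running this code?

Step 1: create(9) creates a closure capturing n = 9.
Step 2: f(19) computes 19 - 9 = 10.
Step 3: result = 10

The answer is 10.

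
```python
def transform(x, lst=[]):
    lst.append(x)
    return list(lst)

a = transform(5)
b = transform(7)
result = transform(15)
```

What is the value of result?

Step 1: Default list is shared. list() creates copies for return values.
Step 2: Internal list grows: [5] -> [5, 7] -> [5, 7, 15].
Step 3: result = [5, 7, 15]

The answer is [5, 7, 15].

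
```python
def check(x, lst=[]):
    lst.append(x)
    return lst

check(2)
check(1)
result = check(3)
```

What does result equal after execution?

Step 1: Mutable default argument gotcha! The list [] is created once.
Step 2: Each call appends to the SAME list: [2], [2, 1], [2, 1, 3].
Step 3: result = [2, 1, 3]

The answer is [2, 1, 3].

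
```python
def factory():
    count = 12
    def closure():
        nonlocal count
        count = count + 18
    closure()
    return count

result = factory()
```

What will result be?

Step 1: factory() sets count = 12.
Step 2: closure() uses nonlocal to modify count in factory's scope: count = 12 + 18 = 30.
Step 3: factory() returns the modified count = 30

The answer is 30.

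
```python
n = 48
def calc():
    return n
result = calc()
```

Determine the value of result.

Step 1: n = 48 is defined in the global scope.
Step 2: calc() looks up n. No local n exists, so Python checks the global scope via LEGB rule and finds n = 48.
Step 3: result = 48

The answer is 48.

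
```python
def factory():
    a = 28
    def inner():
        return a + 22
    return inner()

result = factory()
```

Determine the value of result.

Step 1: factory() defines a = 28.
Step 2: inner() reads a = 28 from enclosing scope, returns 28 + 22 = 50.
Step 3: result = 50

The answer is 50.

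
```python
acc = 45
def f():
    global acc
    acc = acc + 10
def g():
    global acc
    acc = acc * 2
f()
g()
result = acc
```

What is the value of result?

Step 1: acc = 45.
Step 2: f() adds 10: acc = 45 + 10 = 55.
Step 3: g() doubles: acc = 55 * 2 = 110.
Step 4: result = 110

The answer is 110.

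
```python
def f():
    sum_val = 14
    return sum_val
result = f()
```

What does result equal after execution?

Step 1: f() defines sum_val = 14 in its local scope.
Step 2: return sum_val finds the local variable sum_val = 14.
Step 3: result = 14

The answer is 14.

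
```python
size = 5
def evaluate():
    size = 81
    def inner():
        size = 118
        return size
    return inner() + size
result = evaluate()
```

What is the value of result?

Step 1: evaluate() has local size = 81. inner() has local size = 118.
Step 2: inner() returns its local size = 118.
Step 3: evaluate() returns 118 + its own size (81) = 199

The answer is 199.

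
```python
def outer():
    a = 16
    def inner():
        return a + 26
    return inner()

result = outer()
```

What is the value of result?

Step 1: outer() defines a = 16.
Step 2: inner() reads a = 16 from enclosing scope, returns 16 + 26 = 42.
Step 3: result = 42

The answer is 42.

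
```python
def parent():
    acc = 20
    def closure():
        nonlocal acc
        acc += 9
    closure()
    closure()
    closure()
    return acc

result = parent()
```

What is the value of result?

Step 1: acc starts at 20.
Step 2: closure() is called 3 times, each adding 9.
Step 3: acc = 20 + 9 * 3 = 47

The answer is 47.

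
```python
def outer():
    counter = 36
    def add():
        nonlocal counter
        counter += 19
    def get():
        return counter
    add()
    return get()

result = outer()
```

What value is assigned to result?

Step 1: counter = 36. add() modifies it via nonlocal, get() reads it.
Step 2: add() makes counter = 36 + 19 = 55.
Step 3: get() returns 55. result = 55

The answer is 55.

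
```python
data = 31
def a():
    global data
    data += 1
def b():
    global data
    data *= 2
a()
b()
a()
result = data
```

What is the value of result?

Step 1: data = 31.
Step 2: a(): data = 31 + 1 = 32.
Step 3: b(): data = 32 * 2 = 64.
Step 4: a(): data = 64 + 1 = 65

The answer is 65.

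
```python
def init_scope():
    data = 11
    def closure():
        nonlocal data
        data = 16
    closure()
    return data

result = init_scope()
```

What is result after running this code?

Step 1: init_scope() sets data = 11.
Step 2: closure() uses nonlocal to reassign data = 16.
Step 3: result = 16

The answer is 16.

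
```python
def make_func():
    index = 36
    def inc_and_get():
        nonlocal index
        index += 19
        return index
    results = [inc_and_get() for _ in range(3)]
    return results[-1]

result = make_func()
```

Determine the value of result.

Step 1: index = 36.
Step 2: Three calls to inc_and_get(), each adding 19.
Step 3: Last value = 36 + 19 * 3 = 93

The answer is 93.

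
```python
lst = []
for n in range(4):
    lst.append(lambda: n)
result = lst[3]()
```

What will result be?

Step 1: The loop creates 4 lambdas, all referencing the same variable n.
Step 2: After the loop, n = 3 (final value).
Step 3: lst[3]() looks up n at call time and finds 3. This is the late binding gotcha. result = 3

The answer is 3.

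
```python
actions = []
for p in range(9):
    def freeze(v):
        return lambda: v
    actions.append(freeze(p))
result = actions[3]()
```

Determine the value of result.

Step 1: freeze(p) creates a new scope capturing v = p at call time.
Step 2: actions[3] = freeze(3), so its lambda captures v = 3.
Step 3: result = 3 (closure factory fixes late binding)

The answer is 3.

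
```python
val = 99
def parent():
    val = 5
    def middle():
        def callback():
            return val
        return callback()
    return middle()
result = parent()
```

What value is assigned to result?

Step 1: parent() defines val = 5. middle() and callback() have no local val.
Step 2: callback() checks local (none), enclosing middle() (none), enclosing parent() and finds val = 5.
Step 3: result = 5

The answer is 5.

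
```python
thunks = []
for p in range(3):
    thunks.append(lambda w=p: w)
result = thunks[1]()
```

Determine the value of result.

Step 1: Default argument w=p captures p's value at each iteration.
Step 2: thunks[1] captured w = 1 when p was 1.
Step 3: result = 1

The answer is 1.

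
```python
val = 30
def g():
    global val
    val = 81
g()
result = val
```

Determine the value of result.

Step 1: val = 30 globally.
Step 2: g() declares global val and sets it to 81.
Step 3: After g(), global val = 81. result = 81

The answer is 81.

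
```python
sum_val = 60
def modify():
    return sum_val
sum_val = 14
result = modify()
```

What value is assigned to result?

Step 1: sum_val is first set to 60, then reassigned to 14.
Step 2: modify() is called after the reassignment, so it looks up the current global sum_val = 14.
Step 3: result = 14

The answer is 14.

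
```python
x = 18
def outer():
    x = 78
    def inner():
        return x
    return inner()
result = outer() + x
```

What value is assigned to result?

Step 1: Global x = 18. outer() shadows with x = 78.
Step 2: inner() returns enclosing x = 78. outer() = 78.
Step 3: result = 78 + global x (18) = 96

The answer is 96.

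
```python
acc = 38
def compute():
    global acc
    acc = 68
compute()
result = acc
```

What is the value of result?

Step 1: acc = 38 globally.
Step 2: compute() declares global acc and sets it to 68.
Step 3: After compute(), global acc = 68. result = 68

The answer is 68.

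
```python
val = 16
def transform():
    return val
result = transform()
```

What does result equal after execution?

Step 1: val = 16 is defined in the global scope.
Step 2: transform() looks up val. No local val exists, so Python checks the global scope via LEGB rule and finds val = 16.
Step 3: result = 16

The answer is 16.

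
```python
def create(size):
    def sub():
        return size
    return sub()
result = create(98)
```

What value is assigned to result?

Step 1: create(98) binds parameter size = 98.
Step 2: sub() looks up size in enclosing scope and finds the parameter size = 98.
Step 3: result = 98

The answer is 98.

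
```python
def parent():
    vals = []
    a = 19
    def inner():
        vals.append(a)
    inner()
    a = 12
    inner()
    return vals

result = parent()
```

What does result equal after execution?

Step 1: a = 19. inner() appends current a to vals.
Step 2: First inner(): appends 19. Then a = 12.
Step 3: Second inner(): appends 12 (closure sees updated a). result = [19, 12]

The answer is [19, 12].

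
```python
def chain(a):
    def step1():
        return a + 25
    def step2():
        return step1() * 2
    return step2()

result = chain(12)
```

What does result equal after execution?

Step 1: chain(12) captures a = 12.
Step 2: step2() calls step1() which returns 12 + 25 = 37.
Step 3: step2() returns 37 * 2 = 74

The answer is 74.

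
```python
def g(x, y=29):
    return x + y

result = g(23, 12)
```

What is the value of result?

Step 1: g(23, 12) overrides default y with 12.
Step 2: Returns 23 + 12 = 35.
Step 3: result = 35

The answer is 35.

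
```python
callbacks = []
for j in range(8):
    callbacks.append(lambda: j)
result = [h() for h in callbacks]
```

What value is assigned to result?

Step 1: All 8 lambdas share the same variable j.
Step 2: After the loop, j = 7.
Step 3: Each call returns 7. result = [7, 7, 7, 7, 7, 7, 7, 7]

The answer is [7, 7, 7, 7, 7, 7, 7, 7].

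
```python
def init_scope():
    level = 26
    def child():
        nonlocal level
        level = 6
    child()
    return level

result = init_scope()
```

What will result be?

Step 1: init_scope() sets level = 26.
Step 2: child() uses nonlocal to reassign level = 6.
Step 3: result = 6

The answer is 6.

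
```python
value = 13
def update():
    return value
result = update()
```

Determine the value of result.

Step 1: value = 13 is defined in the global scope.
Step 2: update() looks up value. No local value exists, so Python checks the global scope via LEGB rule and finds value = 13.
Step 3: result = 13

The answer is 13.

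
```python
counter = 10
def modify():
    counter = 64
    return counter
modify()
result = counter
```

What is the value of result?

Step 1: counter = 10 globally.
Step 2: modify() creates a LOCAL counter = 64 (no global keyword!).
Step 3: The global counter is unchanged. result = 10

The answer is 10.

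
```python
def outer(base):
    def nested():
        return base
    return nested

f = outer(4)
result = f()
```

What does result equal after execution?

Step 1: outer(4) creates closure capturing base = 4.
Step 2: f() returns the captured base = 4.
Step 3: result = 4

The answer is 4.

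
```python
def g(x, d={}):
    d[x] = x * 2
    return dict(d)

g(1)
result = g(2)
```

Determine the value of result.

Step 1: Mutable default dict is shared across calls.
Step 2: First call adds 1: 2. Second call adds 2: 4.
Step 3: result = {1: 2, 2: 4}

The answer is {1: 2, 2: 4}.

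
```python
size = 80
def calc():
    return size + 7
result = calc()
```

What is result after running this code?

Step 1: size = 80 is defined globally.
Step 2: calc() looks up size from global scope = 80, then computes 80 + 7 = 87.
Step 3: result = 87

The answer is 87.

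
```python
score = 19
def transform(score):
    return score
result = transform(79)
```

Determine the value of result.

Step 1: Global score = 19.
Step 2: transform(79) takes parameter score = 79, which shadows the global.
Step 3: result = 79

The answer is 79.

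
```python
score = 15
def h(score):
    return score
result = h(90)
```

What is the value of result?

Step 1: Global score = 15.
Step 2: h(90) takes parameter score = 90, which shadows the global.
Step 3: result = 90

The answer is 90.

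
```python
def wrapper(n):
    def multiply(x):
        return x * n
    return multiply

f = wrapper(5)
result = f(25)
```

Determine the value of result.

Step 1: wrapper(5) returns multiply closure with n = 5.
Step 2: f(25) computes 25 * 5 = 125.
Step 3: result = 125

The answer is 125.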